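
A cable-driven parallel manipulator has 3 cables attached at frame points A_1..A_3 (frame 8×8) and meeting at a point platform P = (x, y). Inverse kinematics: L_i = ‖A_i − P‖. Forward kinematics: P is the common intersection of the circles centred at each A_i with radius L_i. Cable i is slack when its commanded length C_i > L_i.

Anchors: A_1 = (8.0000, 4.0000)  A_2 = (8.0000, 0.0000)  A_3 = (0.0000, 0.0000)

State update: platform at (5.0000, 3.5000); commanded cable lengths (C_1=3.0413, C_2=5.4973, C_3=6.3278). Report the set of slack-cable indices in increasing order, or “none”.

2, 3

cable 1: √((3.0000)²+(0.5000)²)=3.0414, C_1=3.0413: taut
cable 2: √((3.0000)²+(-3.5000)²)=4.6098, C_2=5.4973: slack
cable 3: √((-5.0000)²+(-3.5000)²)=6.1033, C_3=6.3278: slack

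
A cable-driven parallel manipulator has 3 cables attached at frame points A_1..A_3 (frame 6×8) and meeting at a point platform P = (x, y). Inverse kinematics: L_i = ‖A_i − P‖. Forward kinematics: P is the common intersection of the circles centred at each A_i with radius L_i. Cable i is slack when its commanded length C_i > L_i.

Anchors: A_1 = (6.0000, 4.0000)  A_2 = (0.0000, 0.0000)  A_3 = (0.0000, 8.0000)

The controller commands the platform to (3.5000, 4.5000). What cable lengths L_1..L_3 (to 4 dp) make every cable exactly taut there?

L_1 = √((6.0000−3.5000)² + (4.0000−4.5000)²) = 2.5495
L_2 = √((0.0000−3.5000)² + (0.0000−4.5000)²) = 5.7009
L_3 = √((0.0000−3.5000)² + (8.0000−4.5000)²) = 4.9497

(2.5495, 5.7009, 4.9497)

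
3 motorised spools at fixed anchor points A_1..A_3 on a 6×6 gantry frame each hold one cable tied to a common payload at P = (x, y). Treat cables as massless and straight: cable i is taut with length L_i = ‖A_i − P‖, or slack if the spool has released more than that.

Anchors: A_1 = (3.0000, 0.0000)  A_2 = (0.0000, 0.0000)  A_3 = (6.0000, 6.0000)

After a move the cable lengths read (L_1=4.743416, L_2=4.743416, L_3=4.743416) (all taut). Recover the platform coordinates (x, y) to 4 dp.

circle eqns → linear via eq_j − eq_1; set q_j = A_j·A_j − L_j²
q_1 = 9.0000+0.0000−22.5000 = -13.5000
6.0000·x + 0.0000·y = q_1−q_2 = 9.0000
-6.0000·x − 12.0000·y = q_1−q_3 = -63.0000
solve first two rows → x=1.5000, y=4.5000

(1.5000, 4.5000)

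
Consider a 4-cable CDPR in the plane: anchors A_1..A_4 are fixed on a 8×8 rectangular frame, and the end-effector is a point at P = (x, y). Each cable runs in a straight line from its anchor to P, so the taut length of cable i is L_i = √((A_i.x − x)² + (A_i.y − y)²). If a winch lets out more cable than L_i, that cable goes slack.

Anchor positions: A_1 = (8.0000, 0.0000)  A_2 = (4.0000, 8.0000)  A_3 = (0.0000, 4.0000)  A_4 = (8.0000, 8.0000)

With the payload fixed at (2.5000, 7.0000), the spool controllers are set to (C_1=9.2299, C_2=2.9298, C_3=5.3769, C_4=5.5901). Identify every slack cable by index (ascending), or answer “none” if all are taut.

cable 1: L_1 = ‖A_1−P‖ = 8.9022;  C_1 = 9.2299 → slack
cable 2: L_2 = ‖A_2−P‖ = 1.8028;  C_2 = 2.9298 → slack
cable 3: L_3 = ‖A_3−P‖ = 3.9051;  C_3 = 5.3769 → slack
cable 4: L_4 = ‖A_4−P‖ = 5.5902;  C_4 = 5.5901 → taut

1, 2, 3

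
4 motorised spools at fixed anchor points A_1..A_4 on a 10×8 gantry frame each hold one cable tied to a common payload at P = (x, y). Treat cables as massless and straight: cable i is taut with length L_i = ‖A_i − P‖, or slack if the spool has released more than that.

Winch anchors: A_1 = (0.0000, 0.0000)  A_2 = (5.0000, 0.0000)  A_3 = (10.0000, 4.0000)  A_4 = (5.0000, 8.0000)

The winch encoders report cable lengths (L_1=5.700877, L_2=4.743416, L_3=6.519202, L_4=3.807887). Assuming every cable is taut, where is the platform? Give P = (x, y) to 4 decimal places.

each cable: (A_i−P)·(A_i−P) = L_i²; let q_i = ‖A_i‖²−L_i²
q_1 = 0.0000+0.0000−32.5000 = -32.5000
row 1: -10.0000x + 0.0000y = -35.0000  (q_2=2.5000)
row 2: -20.0000x − 8.0000y = -106.0000  (q_3=73.5000)
row 3: -10.0000x − 16.0000y = -107.0000  (q_4=74.5000)
Cramer on rows 1–2 → x = 3.5000, y = 4.5000
check cable 4: ‖A_4−P‖² = 14.5000 ≈ L_4² = 14.5000 ✓

(3.5000, 4.5000)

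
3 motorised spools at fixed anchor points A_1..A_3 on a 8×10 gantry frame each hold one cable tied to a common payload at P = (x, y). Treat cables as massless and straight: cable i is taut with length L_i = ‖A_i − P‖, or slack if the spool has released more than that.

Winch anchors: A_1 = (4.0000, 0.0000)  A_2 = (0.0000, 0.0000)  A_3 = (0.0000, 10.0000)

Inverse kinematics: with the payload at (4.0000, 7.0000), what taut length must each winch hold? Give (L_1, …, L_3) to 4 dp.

L_1: Δ = A_1−P = (0.0000, -7.0000) → ‖Δ‖ = √49.0000 = 7.0000
L_2: Δ = A_2−P = (-4.0000, -7.0000) → ‖Δ‖ = √65.0000 = 8.0623
L_3: Δ = A_3−P = (-4.0000, 3.0000) → ‖Δ‖ = √25.0000 = 5.0000

(7.0000, 8.0623, 5.0000)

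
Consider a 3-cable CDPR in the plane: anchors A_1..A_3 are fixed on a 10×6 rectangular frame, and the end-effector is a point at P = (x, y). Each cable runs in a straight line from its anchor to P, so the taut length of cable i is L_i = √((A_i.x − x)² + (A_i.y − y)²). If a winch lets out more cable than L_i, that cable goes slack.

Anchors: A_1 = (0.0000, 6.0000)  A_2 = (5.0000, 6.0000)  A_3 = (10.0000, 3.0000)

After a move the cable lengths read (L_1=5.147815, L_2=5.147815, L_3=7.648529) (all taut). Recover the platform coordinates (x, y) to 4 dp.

(2.5000, 1.5000)

expand ‖A_i−P‖²=L_i² and subtract eq 1 (k_i ≔ ‖A_i‖²−L_i²)
k_1 = 0.0000+36.0000−26.5000 = 9.5000
eq1−eq2 → [-10.0000  0.0000]·P = -25.0000
eq1−eq3 → [-20.0000  6.0000]·P = -41.0000
2×2 solve → P = (2.5000, 1.5000)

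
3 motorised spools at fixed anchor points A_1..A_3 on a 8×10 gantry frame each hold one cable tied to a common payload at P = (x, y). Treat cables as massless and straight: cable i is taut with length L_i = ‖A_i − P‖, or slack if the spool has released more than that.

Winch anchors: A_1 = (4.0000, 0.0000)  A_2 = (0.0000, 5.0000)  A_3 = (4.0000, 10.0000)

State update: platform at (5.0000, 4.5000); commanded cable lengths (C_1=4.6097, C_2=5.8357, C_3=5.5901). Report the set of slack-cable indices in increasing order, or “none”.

2

i=1: geometric 4.6098 vs commanded 4.6097 ⇒ taut
i=2: geometric 5.0249 vs commanded 5.8357 ⇒ slack
i=3: geometric 5.5902 vs commanded 5.5901 ⇒ taut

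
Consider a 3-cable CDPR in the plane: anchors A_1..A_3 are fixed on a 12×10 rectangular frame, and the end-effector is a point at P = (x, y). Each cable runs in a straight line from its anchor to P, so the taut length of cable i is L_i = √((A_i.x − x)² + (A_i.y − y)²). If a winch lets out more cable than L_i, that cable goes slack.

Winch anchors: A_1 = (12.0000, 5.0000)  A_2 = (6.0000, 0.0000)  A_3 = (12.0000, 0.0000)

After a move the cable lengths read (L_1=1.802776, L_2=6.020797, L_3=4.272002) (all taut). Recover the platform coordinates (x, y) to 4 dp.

(10.5000, 4.0000)

expand ‖A_i−P‖²=L_i² and subtract eq 1 (c_i ≔ ‖A_i‖²−L_i²)
c_1 = 144.0000+25.0000−3.2500 = 165.7500
eq1−eq2 → [12.0000  10.0000]·P = 166.0000
eq1−eq3 → [0.0000  10.0000]·P = 40.0000
2×2 solve → P = (10.5000, 4.0000)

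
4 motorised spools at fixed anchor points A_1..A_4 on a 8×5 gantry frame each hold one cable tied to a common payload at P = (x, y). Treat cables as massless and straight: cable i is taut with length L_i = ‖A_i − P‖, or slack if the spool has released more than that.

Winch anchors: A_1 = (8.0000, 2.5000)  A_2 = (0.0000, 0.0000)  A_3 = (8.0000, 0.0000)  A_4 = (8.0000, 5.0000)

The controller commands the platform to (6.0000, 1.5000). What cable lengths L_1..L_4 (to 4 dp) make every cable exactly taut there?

(2.2361, 6.1847, 2.5000, 4.0311)

L_1 = √((8.0000−6.0000)² + (2.5000−1.5000)²) = 2.2361
L_2 = √((0.0000−6.0000)² + (0.0000−1.5000)²) = 6.1847
L_3 = √((8.0000−6.0000)² + (0.0000−1.5000)²) = 2.5000
L_4 = √((8.0000−6.0000)² + (5.0000−1.5000)²) = 4.0311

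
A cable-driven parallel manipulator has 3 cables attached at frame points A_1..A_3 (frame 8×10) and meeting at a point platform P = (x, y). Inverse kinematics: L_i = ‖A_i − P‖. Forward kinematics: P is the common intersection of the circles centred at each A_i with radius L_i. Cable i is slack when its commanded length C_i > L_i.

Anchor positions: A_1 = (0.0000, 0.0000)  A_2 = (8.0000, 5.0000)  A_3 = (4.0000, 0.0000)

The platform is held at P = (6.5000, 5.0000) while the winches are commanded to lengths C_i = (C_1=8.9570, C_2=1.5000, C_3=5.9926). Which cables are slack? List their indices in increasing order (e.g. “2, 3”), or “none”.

cable 1: √((-6.5000)²+(-5.0000)²)=8.2006, C_1=8.9570: slack
cable 2: √((1.5000)²+(0.0000)²)=1.5000, C_2=1.5000: taut
cable 3: √((-2.5000)²+(-5.0000)²)=5.5902, C_3=5.9926: slack

1, 3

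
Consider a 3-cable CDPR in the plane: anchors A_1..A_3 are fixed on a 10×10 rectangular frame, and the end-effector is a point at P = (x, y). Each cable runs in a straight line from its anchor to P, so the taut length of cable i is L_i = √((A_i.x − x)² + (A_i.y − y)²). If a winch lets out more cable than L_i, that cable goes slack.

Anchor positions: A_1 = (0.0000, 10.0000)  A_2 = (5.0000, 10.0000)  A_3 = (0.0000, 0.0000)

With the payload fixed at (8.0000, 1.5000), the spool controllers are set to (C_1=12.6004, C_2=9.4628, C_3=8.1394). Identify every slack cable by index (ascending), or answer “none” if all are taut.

1, 2

cable 1: √((-8.0000)²+(8.5000)²)=11.6726, C_1=12.6004: slack
cable 2: √((-3.0000)²+(8.5000)²)=9.0139, C_2=9.4628: slack
cable 3: √((-8.0000)²+(-1.5000)²)=8.1394, C_3=8.1394: taut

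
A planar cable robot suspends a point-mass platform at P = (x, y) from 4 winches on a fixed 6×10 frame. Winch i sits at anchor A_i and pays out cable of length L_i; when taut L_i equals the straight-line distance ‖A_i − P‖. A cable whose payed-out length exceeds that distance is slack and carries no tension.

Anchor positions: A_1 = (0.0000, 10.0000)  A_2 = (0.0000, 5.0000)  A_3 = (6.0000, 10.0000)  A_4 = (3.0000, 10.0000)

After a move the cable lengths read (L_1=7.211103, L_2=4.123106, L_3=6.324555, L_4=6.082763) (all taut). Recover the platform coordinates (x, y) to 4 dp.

(4.0000, 4.0000)

expand ‖A_i−P‖²=L_i² and subtract eq 1 (k_i ≔ ‖A_i‖²−L_i²)
k_1 = 0.0000+100.0000−52.0000 = 48.0000
eq1−eq2 → [0.0000  10.0000]·P = 40.0000
eq1−eq3 → [-12.0000  0.0000]·P = -48.0000
eq1−eq4 → [-6.0000  0.0000]·P = -24.0000
2×2 solve → P = (4.0000, 4.0000)
check cable 4: ‖A_4−P‖² = 37.0000 ≈ L_4² = 37.0000 ✓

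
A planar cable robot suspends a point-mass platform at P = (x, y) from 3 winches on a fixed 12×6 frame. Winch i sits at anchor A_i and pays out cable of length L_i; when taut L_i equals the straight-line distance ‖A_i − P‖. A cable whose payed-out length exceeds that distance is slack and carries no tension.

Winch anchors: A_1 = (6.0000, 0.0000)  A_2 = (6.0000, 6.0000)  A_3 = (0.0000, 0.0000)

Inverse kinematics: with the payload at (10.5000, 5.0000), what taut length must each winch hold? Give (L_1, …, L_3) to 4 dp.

(6.7268, 4.6098, 11.6297)

L_1: Δ = A_1−P = (-4.5000, -5.0000) → ‖Δ‖ = √45.2500 = 6.7268
L_2: Δ = A_2−P = (-4.5000, 1.0000) → ‖Δ‖ = √21.2500 = 4.6098
L_3: Δ = A_3−P = (-10.5000, -5.0000) → ‖Δ‖ = √135.2500 = 11.6297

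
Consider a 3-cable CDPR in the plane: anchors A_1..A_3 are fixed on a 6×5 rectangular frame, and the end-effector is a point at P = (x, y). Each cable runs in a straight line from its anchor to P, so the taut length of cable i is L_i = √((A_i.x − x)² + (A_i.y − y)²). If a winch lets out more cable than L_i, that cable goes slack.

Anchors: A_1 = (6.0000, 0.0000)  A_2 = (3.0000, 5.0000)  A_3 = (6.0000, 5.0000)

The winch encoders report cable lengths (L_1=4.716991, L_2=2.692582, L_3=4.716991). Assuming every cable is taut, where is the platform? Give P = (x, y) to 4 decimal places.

(2.0000, 2.5000)

circle eqns → linear via eq_j − eq_1; set q_j = A_j·A_j − L_j²
q_1 = 36.0000+0.0000−22.2500 = 13.7500
6.0000·x − 10.0000·y = q_1−q_2 = -13.0000
0.0000·x − 10.0000·y = q_1−q_3 = -25.0000
solve first two rows → x=2.0000, y=2.5000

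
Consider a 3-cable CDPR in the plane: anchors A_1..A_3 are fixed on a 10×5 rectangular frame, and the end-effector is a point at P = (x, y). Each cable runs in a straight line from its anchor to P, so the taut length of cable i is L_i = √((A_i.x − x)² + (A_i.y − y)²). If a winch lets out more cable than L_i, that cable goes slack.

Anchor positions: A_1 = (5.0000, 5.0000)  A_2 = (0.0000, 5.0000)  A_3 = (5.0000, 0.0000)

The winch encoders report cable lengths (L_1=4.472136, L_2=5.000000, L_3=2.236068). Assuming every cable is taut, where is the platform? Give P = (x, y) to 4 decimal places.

(3.0000, 1.0000)

circle eqns → linear via eq_j − eq_1; set c_j = A_j·A_j − L_j²
c_1 = 25.0000+25.0000−20.0000 = 30.0000
10.0000·x + 0.0000·y = c_1−c_2 = 30.0000
0.0000·x + 10.0000·y = c_1−c_3 = 10.0000
solve first two rows → x=3.0000, y=1.0000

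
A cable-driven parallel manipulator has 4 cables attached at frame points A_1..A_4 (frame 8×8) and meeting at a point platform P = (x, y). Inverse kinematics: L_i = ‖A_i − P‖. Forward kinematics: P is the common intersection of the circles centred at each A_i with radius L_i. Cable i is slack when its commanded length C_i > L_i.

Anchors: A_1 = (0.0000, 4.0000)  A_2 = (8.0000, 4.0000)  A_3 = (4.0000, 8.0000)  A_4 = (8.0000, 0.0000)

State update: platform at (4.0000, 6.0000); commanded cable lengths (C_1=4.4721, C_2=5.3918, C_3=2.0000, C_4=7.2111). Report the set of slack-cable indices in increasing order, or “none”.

i=1: geometric 4.4721 vs commanded 4.4721 ⇒ taut
i=2: geometric 4.4721 vs commanded 5.3918 ⇒ slack
i=3: geometric 2.0000 vs commanded 2.0000 ⇒ taut
i=4: geometric 7.2111 vs commanded 7.2111 ⇒ taut

2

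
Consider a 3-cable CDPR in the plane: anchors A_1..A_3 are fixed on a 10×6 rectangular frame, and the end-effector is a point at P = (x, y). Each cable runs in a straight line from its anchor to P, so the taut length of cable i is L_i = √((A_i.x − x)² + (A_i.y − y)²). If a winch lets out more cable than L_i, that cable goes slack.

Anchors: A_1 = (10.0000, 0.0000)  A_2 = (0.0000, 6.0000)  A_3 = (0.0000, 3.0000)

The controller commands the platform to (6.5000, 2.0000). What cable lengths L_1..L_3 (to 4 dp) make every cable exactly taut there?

L_1 = √((10.0000−6.5000)² + (0.0000−2.0000)²) = 4.0311
L_2 = √((0.0000−6.5000)² + (6.0000−2.0000)²) = 7.6322
L_3 = √((0.0000−6.5000)² + (3.0000−2.0000)²) = 6.5765

(4.0311, 7.6322, 6.5765)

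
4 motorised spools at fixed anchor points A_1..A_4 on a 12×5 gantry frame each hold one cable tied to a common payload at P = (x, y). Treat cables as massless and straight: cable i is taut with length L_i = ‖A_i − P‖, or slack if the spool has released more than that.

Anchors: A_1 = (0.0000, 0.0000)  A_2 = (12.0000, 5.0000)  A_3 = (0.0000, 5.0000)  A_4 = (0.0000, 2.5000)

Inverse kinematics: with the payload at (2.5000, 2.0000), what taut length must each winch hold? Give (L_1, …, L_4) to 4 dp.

(3.2016, 9.9624, 3.9051, 2.5495)

L_1: Δ = A_1−P = (-2.5000, -2.0000) → ‖Δ‖ = √10.2500 = 3.2016
L_2: Δ = A_2−P = (9.5000, 3.0000) → ‖Δ‖ = √99.2500 = 9.9624
L_3: Δ = A_3−P = (-2.5000, 3.0000) → ‖Δ‖ = √15.2500 = 3.9051
L_4: Δ = A_4−P = (-2.5000, 0.5000) → ‖Δ‖ = √6.5000 = 2.5495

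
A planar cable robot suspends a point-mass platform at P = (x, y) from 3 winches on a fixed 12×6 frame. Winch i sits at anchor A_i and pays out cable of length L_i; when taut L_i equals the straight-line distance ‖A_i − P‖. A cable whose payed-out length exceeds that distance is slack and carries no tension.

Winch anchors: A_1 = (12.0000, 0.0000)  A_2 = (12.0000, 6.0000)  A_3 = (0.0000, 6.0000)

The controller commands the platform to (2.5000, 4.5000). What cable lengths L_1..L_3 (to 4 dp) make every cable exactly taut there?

(10.5119, 9.6177, 2.9155)

L_1 = √((12.0000−2.5000)² + (0.0000−4.5000)²) = 10.5119
L_2 = √((12.0000−2.5000)² + (6.0000−4.5000)²) = 9.6177
L_3 = √((0.0000−2.5000)² + (6.0000−4.5000)²) = 2.9155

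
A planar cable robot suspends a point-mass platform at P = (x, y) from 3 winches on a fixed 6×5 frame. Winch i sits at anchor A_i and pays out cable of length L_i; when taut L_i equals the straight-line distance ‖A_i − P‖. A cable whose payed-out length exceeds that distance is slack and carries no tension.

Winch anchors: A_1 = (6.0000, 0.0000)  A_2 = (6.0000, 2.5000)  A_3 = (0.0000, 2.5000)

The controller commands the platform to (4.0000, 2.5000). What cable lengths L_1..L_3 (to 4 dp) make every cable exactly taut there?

L_1: Δ = A_1−P = (2.0000, -2.5000) → ‖Δ‖ = √10.2500 = 3.2016
L_2: Δ = A_2−P = (2.0000, 0.0000) → ‖Δ‖ = √4.0000 = 2.0000
L_3: Δ = A_3−P = (-4.0000, 0.0000) → ‖Δ‖ = √16.0000 = 4.0000

(3.2016, 2.0000, 4.0000)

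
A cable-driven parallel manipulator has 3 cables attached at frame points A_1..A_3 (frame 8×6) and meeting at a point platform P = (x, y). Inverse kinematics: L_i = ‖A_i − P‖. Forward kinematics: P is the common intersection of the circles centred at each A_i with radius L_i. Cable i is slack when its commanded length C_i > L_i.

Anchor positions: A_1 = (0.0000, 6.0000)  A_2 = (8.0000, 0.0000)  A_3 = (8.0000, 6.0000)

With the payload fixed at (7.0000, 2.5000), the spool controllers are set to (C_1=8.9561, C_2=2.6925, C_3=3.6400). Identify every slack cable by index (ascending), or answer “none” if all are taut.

i=1: geometric 7.8262 vs commanded 8.9561 ⇒ slack
i=2: geometric 2.6926 vs commanded 2.6925 ⇒ taut
i=3: geometric 3.6401 vs commanded 3.6400 ⇒ taut

1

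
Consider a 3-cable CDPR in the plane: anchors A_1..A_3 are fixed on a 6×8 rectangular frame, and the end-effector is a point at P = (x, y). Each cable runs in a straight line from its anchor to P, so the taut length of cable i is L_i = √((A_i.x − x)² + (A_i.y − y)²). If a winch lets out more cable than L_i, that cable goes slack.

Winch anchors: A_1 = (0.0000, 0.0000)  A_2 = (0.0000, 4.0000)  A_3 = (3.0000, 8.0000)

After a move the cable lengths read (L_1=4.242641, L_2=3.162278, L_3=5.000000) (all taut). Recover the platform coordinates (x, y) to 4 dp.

(3.0000, 3.0000)

expand ‖A_i−P‖²=L_i² and subtract eq 1 (k_i ≔ ‖A_i‖²−L_i²)
k_1 = 0.0000+0.0000−18.0000 = -18.0000
eq1−eq2 → [0.0000  -8.0000]·P = -24.0000
eq1−eq3 → [-6.0000  -16.0000]·P = -66.0000
2×2 solve → P = (3.0000, 3.0000)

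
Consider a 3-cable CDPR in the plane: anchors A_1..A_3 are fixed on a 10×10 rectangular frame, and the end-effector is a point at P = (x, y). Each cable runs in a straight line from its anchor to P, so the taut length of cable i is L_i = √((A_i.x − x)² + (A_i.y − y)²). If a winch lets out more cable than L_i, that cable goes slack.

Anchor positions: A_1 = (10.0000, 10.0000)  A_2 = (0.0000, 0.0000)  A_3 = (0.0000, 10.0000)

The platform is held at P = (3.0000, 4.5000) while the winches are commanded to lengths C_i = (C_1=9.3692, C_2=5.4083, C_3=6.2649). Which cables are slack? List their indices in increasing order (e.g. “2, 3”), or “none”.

1

i=1: geometric 8.9022 vs commanded 9.3692 ⇒ slack
i=2: geometric 5.4083 vs commanded 5.4083 ⇒ taut
i=3: geometric 6.2650 vs commanded 6.2649 ⇒ taut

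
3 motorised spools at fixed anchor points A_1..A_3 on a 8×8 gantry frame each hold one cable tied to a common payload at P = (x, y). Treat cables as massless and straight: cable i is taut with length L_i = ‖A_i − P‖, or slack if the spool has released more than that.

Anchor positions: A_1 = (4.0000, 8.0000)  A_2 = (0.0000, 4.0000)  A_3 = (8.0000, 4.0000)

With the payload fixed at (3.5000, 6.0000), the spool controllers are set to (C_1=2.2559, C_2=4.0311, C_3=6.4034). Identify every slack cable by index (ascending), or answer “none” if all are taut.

1, 3

i=1: geometric 2.0616 vs commanded 2.2559 ⇒ slack
i=2: geometric 4.0311 vs commanded 4.0311 ⇒ taut
i=3: geometric 4.9244 vs commanded 6.4034 ⇒ slack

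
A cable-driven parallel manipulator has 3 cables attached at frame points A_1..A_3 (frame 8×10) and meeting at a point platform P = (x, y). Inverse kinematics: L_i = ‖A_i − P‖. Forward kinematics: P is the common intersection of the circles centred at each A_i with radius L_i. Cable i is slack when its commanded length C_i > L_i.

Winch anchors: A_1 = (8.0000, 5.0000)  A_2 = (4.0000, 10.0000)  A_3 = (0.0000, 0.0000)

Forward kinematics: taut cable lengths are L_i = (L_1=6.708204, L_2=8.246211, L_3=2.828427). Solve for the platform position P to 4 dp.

(2.0000, 2.0000)

circle eqns → linear via eq_j − eq_1; set c_j = A_j·A_j − L_j²
c_1 = 64.0000+25.0000−45.0000 = 44.0000
8.0000·x − 10.0000·y = c_1−c_2 = -4.0000
16.0000·x + 10.0000·y = c_1−c_3 = 52.0000
solve first two rows → x=2.0000, y=2.0000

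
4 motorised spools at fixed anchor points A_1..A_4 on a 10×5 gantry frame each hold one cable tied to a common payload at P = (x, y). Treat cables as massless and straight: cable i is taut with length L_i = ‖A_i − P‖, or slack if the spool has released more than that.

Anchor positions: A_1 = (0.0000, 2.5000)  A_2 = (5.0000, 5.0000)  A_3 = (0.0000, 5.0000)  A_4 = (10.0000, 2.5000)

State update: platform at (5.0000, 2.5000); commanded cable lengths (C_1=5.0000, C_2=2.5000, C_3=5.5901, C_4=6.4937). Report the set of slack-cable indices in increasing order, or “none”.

cable 1: L_1 = ‖A_1−P‖ = 5.0000;  C_1 = 5.0000 → taut
cable 2: L_2 = ‖A_2−P‖ = 2.5000;  C_2 = 2.5000 → taut
cable 3: L_3 = ‖A_3−P‖ = 5.5902;  C_3 = 5.5901 → taut
cable 4: L_4 = ‖A_4−P‖ = 5.0000;  C_4 = 6.4937 → slack

4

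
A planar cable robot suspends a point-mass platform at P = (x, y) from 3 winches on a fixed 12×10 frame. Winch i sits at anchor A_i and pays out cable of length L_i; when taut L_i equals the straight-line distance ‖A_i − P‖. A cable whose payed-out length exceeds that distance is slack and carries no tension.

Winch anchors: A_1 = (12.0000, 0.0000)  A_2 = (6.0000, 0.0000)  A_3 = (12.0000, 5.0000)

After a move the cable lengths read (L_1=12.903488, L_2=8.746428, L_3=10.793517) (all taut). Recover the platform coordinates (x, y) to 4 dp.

(1.5000, 7.5000)

expand ‖A_i−P‖²=L_i² and subtract eq 1 (q_i ≔ ‖A_i‖²−L_i²)
q_1 = 144.0000+0.0000−166.5000 = -22.5000
eq1−eq2 → [12.0000  0.0000]·P = 18.0000
eq1−eq3 → [0.0000  -10.0000]·P = -75.0000
2×2 solve → P = (1.5000, 7.5000)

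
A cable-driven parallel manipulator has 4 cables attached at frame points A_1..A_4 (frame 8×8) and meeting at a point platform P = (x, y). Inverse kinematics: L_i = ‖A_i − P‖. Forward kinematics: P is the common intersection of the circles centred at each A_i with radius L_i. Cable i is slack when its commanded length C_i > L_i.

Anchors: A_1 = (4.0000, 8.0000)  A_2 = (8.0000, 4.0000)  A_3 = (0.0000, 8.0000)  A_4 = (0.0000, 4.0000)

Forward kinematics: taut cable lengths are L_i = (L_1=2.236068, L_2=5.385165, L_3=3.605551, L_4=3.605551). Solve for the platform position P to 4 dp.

(3.0000, 6.0000)

expand ‖A_i−P‖²=L_i² and subtract eq 1 (c_i ≔ ‖A_i‖²−L_i²)
c_1 = 16.0000+64.0000−5.0000 = 75.0000
eq1−eq2 → [-8.0000  8.0000]·P = 24.0000
eq1−eq3 → [8.0000  0.0000]·P = 24.0000
eq1−eq4 → [8.0000  8.0000]·P = 72.0000
2×2 solve → P = (3.0000, 6.0000)
check cable 4: ‖A_4−P‖² = 13.0000 ≈ L_4² = 13.0000 ✓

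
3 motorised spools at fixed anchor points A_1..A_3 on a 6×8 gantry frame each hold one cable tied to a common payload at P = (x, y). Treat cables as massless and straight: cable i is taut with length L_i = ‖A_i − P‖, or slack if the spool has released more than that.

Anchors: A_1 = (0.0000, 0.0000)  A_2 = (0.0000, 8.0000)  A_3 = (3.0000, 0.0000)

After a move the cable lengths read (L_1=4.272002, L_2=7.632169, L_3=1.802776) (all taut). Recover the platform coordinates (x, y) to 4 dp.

expand ‖A_i−P‖²=L_i² and subtract eq 1 (q_i ≔ ‖A_i‖²−L_i²)
q_1 = 0.0000+0.0000−18.2500 = -18.2500
eq1−eq2 → [0.0000  -16.0000]·P = -24.0000
eq1−eq3 → [-6.0000  0.0000]·P = -24.0000
2×2 solve → P = (4.0000, 1.5000)

(4.0000, 1.5000)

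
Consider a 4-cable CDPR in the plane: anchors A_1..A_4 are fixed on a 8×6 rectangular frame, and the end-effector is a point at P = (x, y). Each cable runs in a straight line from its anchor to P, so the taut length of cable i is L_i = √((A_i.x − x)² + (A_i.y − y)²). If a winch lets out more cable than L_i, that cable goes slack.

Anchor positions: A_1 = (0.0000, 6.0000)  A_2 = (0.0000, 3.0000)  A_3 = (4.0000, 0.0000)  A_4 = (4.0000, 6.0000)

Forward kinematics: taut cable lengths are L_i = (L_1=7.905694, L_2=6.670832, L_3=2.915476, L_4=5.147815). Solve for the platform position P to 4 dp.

circle eqns → linear via eq_j − eq_1; set c_j = A_j·A_j − L_j²
c_1 = 0.0000+36.0000−62.5000 = -26.5000
0.0000·x + 6.0000·y = c_1−c_2 = 9.0000
-8.0000·x + 12.0000·y = c_1−c_3 = -34.0000
-8.0000·x + 0.0000·y = c_1−c_4 = -52.0000
solve first two rows → x=6.5000, y=1.5000
check cable 4: ‖A_4−P‖² = 26.5000 ≈ L_4² = 26.5000 ✓

(6.5000, 1.5000)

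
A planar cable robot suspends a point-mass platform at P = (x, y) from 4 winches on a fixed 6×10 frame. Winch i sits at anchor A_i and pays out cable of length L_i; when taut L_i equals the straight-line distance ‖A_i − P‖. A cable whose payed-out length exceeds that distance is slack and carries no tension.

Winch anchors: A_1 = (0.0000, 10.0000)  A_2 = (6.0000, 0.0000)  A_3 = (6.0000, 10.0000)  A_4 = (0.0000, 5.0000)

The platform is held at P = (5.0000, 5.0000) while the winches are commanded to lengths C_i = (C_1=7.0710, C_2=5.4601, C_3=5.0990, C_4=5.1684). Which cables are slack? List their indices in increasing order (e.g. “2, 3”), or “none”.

2, 4

i=1: geometric 7.0711 vs commanded 7.0710 ⇒ taut
i=2: geometric 5.0990 vs commanded 5.4601 ⇒ slack
i=3: geometric 5.0990 vs commanded 5.0990 ⇒ taut
i=4: geometric 5.0000 vs commanded 5.1684 ⇒ slack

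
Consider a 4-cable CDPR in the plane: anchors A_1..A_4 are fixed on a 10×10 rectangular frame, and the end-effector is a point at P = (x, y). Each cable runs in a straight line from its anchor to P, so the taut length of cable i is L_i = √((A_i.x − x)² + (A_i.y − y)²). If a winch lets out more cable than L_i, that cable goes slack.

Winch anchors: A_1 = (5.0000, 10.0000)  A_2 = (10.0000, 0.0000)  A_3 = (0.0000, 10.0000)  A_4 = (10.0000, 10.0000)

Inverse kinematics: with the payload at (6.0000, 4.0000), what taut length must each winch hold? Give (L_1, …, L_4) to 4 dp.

(6.0828, 5.6569, 8.4853, 7.2111)

L_1: Δ = A_1−P = (-1.0000, 6.0000) → ‖Δ‖ = √37.0000 = 6.0828
L_2: Δ = A_2−P = (4.0000, -4.0000) → ‖Δ‖ = √32.0000 = 5.6569
L_3: Δ = A_3−P = (-6.0000, 6.0000) → ‖Δ‖ = √72.0000 = 8.4853
L_4: Δ = A_4−P = (4.0000, 6.0000) → ‖Δ‖ = √52.0000 = 7.2111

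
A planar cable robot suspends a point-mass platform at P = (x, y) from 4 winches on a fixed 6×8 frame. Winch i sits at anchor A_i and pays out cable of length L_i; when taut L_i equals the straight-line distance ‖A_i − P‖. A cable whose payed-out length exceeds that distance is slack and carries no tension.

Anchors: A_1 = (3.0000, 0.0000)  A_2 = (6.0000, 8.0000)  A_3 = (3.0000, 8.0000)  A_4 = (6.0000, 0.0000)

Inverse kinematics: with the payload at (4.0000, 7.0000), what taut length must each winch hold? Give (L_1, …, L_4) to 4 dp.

(7.0711, 2.2361, 1.4142, 7.2801)

L_1 = √((3.0000−4.0000)² + (0.0000−7.0000)²) = 7.0711
L_2 = √((6.0000−4.0000)² + (8.0000−7.0000)²) = 2.2361
L_3 = √((3.0000−4.0000)² + (8.0000−7.0000)²) = 1.4142
L_4 = √((6.0000−4.0000)² + (0.0000−7.0000)²) = 7.2801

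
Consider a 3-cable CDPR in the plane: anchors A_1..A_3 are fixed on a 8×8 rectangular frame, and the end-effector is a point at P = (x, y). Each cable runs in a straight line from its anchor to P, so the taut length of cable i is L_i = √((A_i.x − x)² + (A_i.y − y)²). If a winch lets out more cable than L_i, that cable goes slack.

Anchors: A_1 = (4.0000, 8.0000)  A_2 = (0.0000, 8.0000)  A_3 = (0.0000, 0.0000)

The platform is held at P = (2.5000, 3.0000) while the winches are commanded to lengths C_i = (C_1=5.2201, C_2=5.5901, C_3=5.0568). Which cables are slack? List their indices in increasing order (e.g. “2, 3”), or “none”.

3

i=1: geometric 5.2202 vs commanded 5.2201 ⇒ taut
i=2: geometric 5.5902 vs commanded 5.5901 ⇒ taut
i=3: geometric 3.9051 vs commanded 5.0568 ⇒ slack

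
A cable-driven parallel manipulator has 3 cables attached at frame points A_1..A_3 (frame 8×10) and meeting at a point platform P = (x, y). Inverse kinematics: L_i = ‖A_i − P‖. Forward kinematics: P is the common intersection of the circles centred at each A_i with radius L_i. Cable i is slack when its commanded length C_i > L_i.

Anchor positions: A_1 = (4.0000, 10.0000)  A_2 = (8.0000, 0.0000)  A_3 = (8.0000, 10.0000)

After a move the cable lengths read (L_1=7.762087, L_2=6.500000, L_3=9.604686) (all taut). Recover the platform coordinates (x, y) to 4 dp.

expand ‖A_i−P‖²=L_i² and subtract eq 1 (q_i ≔ ‖A_i‖²−L_i²)
q_1 = 16.0000+100.0000−60.2500 = 55.7500
eq1−eq2 → [-8.0000  20.0000]·P = 34.0000
eq1−eq3 → [-8.0000  0.0000]·P = -16.0000
2×2 solve → P = (2.0000, 2.5000)

(2.0000, 2.5000)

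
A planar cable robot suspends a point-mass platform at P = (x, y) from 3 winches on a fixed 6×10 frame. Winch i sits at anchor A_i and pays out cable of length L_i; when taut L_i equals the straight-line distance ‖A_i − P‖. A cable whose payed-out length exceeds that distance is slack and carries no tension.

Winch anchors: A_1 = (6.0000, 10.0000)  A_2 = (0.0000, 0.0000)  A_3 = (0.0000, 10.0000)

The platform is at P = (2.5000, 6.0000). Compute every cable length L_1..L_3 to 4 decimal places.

cable 1: Δx=3.5000, Δy=4.0000; L_1 = √(Δx²+Δy²) = 5.3151
cable 2: Δx=-2.5000, Δy=-6.0000; L_2 = √(Δx²+Δy²) = 6.5000
cable 3: Δx=-2.5000, Δy=4.0000; L_3 = √(Δx²+Δy²) = 4.7170

(5.3151, 6.5000, 4.7170)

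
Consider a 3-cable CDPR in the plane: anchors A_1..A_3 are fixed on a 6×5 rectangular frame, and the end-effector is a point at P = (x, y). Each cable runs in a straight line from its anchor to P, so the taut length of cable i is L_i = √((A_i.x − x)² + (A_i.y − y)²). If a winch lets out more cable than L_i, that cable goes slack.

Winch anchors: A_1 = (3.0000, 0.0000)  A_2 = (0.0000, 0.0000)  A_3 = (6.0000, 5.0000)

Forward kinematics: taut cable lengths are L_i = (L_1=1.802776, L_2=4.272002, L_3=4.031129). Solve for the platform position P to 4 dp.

expand ‖A_i−P‖²=L_i² and subtract eq 1 (k_i ≔ ‖A_i‖²−L_i²)
k_1 = 9.0000+0.0000−3.2500 = 5.7500
eq1−eq2 → [6.0000  0.0000]·P = 24.0000
eq1−eq3 → [-6.0000  -10.0000]·P = -39.0000
2×2 solve → P = (4.0000, 1.5000)

(4.0000, 1.5000)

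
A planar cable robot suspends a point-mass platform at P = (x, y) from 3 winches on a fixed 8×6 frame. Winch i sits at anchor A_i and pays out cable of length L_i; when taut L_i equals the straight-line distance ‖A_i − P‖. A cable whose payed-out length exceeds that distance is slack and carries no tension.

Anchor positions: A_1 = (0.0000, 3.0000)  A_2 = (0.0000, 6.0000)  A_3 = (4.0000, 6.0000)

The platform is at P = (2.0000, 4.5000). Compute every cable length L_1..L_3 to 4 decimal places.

L_1 = √((0.0000−2.0000)² + (3.0000−4.5000)²) = 2.5000
L_2 = √((0.0000−2.0000)² + (6.0000−4.5000)²) = 2.5000
L_3 = √((4.0000−2.0000)² + (6.0000−4.5000)²) = 2.5000

(2.5000, 2.5000, 2.5000)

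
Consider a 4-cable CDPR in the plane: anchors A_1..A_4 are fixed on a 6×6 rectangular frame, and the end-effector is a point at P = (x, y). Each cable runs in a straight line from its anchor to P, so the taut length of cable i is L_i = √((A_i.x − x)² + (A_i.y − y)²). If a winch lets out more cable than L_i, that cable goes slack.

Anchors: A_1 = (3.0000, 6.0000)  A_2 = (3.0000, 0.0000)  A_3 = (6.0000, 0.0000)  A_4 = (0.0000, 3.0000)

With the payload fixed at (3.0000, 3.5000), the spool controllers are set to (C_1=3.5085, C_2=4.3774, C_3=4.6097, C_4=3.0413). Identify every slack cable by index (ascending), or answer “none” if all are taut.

1, 2

i=1: geometric 2.5000 vs commanded 3.5085 ⇒ slack
i=2: geometric 3.5000 vs commanded 4.3774 ⇒ slack
i=3: geometric 4.6098 vs commanded 4.6097 ⇒ taut
i=4: geometric 3.0414 vs commanded 3.0413 ⇒ taut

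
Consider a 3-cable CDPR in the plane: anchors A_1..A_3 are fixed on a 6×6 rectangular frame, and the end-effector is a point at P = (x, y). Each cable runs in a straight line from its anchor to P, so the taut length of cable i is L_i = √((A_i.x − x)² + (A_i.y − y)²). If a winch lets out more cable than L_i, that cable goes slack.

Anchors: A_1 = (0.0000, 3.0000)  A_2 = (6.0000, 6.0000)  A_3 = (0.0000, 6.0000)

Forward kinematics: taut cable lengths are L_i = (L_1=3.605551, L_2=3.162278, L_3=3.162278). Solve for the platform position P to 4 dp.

circle eqns → linear via eq_j − eq_1; set q_j = A_j·A_j − L_j²
q_1 = 0.0000+9.0000−13.0000 = -4.0000
-12.0000·x − 6.0000·y = q_1−q_2 = -66.0000
0.0000·x − 6.0000·y = q_1−q_3 = -30.0000
solve first two rows → x=3.0000, y=5.0000

(3.0000, 5.0000)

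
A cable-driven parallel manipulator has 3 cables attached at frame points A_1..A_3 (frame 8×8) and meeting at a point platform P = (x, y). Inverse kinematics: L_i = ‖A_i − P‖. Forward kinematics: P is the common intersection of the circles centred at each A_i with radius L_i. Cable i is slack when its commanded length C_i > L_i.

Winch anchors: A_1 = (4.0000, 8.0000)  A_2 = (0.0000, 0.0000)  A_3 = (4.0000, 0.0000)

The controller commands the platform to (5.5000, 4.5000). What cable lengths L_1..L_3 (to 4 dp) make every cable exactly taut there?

(3.8079, 7.1063, 4.7434)

L_1: Δ = A_1−P = (-1.5000, 3.5000) → ‖Δ‖ = √14.5000 = 3.8079
L_2: Δ = A_2−P = (-5.5000, -4.5000) → ‖Δ‖ = √50.5000 = 7.1063
L_3: Δ = A_3−P = (-1.5000, -4.5000) → ‖Δ‖ = √22.5000 = 4.7434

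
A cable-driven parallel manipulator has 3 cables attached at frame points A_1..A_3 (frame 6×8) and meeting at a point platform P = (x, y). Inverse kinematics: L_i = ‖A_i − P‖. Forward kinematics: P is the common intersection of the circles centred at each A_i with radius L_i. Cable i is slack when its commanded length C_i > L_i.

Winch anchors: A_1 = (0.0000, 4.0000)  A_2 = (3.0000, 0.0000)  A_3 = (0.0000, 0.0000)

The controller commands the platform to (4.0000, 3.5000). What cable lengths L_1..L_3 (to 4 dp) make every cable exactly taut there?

L_1 = √((0.0000−4.0000)² + (4.0000−3.5000)²) = 4.0311
L_2 = √((3.0000−4.0000)² + (0.0000−3.5000)²) = 3.6401
L_3 = √((0.0000−4.0000)² + (0.0000−3.5000)²) = 5.3151

(4.0311, 3.6401, 5.3151)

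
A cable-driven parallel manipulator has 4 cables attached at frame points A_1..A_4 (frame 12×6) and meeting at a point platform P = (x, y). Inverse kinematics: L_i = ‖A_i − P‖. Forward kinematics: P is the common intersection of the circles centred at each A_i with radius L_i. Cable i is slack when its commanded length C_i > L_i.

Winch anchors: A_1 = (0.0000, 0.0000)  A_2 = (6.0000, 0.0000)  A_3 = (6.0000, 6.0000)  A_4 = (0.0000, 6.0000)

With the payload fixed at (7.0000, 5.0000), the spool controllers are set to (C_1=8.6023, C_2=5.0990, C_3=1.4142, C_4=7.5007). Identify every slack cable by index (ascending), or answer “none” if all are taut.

4

cable 1: √((-7.0000)²+(-5.0000)²)=8.6023, C_1=8.6023: taut
cable 2: √((-1.0000)²+(-5.0000)²)=5.0990, C_2=5.0990: taut
cable 3: √((-1.0000)²+(1.0000)²)=1.4142, C_3=1.4142: taut
cable 4: √((-7.0000)²+(1.0000)²)=7.0711, C_4=7.5007: slack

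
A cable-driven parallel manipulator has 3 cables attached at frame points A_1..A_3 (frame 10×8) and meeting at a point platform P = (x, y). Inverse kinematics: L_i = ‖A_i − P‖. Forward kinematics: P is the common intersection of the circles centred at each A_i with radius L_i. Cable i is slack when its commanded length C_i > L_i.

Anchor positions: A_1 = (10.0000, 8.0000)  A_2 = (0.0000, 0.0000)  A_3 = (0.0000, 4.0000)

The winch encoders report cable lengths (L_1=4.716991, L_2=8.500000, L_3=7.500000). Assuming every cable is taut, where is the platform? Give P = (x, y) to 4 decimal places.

(7.5000, 4.0000)

circle eqns → linear via eq_j − eq_1; set k_j = A_j·A_j − L_j²
k_1 = 100.0000+64.0000−22.2500 = 141.7500
20.0000·x + 16.0000·y = k_1−k_2 = 214.0000
20.0000·x + 8.0000·y = k_1−k_3 = 182.0000
solve first two rows → x=7.5000, y=4.0000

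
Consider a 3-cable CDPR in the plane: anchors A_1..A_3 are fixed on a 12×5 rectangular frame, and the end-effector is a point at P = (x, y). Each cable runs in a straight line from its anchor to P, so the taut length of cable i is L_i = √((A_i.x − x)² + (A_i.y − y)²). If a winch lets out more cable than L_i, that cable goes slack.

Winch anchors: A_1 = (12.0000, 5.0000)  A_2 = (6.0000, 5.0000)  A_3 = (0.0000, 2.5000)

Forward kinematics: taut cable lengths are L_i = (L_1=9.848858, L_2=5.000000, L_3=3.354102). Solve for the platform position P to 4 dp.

(3.0000, 1.0000)

circle eqns → linear via eq_j − eq_1; set q_j = A_j·A_j − L_j²
q_1 = 144.0000+25.0000−97.0000 = 72.0000
12.0000·x + 0.0000·y = q_1−q_2 = 36.0000
24.0000·x + 5.0000·y = q_1−q_3 = 77.0000
solve first two rows → x=3.0000, y=1.0000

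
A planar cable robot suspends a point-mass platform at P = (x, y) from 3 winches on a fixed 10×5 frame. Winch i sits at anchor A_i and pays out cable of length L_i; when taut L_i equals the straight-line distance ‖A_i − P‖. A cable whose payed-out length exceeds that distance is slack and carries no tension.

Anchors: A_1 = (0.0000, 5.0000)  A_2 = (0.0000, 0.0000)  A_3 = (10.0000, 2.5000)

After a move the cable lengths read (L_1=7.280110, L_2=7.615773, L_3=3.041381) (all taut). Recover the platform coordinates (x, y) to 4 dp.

expand ‖A_i−P‖²=L_i² and subtract eq 1 (c_i ≔ ‖A_i‖²−L_i²)
c_1 = 0.0000+25.0000−53.0000 = -28.0000
eq1−eq2 → [0.0000  10.0000]·P = 30.0000
eq1−eq3 → [-20.0000  5.0000]·P = -125.0000
2×2 solve → P = (7.0000, 3.0000)

(7.0000, 3.0000)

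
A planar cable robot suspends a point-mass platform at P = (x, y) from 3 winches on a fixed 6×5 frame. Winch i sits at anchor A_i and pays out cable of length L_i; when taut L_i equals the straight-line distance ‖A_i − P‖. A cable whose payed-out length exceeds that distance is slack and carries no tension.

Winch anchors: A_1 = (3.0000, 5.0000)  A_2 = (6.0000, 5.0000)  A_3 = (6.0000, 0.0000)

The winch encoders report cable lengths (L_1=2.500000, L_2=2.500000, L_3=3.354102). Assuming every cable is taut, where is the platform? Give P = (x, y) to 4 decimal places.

(4.5000, 3.0000)

circle eqns → linear via eq_j − eq_1; set q_j = A_j·A_j − L_j²
q_1 = 9.0000+25.0000−6.2500 = 27.7500
-6.0000·x + 0.0000·y = q_1−q_2 = -27.0000
-6.0000·x + 10.0000·y = q_1−q_3 = 3.0000
solve first two rows → x=4.5000, y=3.0000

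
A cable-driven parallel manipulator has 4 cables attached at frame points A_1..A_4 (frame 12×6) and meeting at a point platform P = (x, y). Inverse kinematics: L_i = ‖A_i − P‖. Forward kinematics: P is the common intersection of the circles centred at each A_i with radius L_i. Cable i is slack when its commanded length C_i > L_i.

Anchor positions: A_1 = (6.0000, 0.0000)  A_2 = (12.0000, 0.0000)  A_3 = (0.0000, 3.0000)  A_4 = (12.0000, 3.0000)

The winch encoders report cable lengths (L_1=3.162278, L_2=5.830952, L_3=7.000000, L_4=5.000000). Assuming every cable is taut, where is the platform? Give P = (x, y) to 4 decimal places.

each cable: (A_i−P)·(A_i−P) = L_i²; let k_i = ‖A_i‖²−L_i²
k_1 = 36.0000+0.0000−10.0000 = 26.0000
row 1: -12.0000x + 0.0000y = -84.0000  (k_2=110.0000)
row 2: 12.0000x − 6.0000y = 66.0000  (k_3=-40.0000)
row 3: -12.0000x − 6.0000y = -102.0000  (k_4=128.0000)
Cramer on rows 1–2 → x = 7.0000, y = 3.0000
check cable 4: ‖A_4−P‖² = 25.0000 ≈ L_4² = 25.0000 ✓

(7.0000, 3.0000)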